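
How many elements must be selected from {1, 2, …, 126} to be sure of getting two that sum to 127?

Partition {1, …, 126} into 63 pairs: {1,126}, {2,125}, …, {63,64}.
Choosing 63 integers — say the integers 1 through 63 — takes one from each pair and avoids the property.
Choosing 64 forces two into the same pair by pigeonhole, and those sum to 127. So 64.

64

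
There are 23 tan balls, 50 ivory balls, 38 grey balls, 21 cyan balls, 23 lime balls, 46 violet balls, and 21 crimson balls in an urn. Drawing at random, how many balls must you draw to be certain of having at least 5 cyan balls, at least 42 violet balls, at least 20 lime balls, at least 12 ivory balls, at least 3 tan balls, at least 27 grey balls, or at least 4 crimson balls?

Each of the 7 colors has its own threshold; avoid all of them simultaneously.
The worst case stops just short of every target: 2 tan, 11 ivory, 26 grey, 4 cyan, 19 lime, 41 violet, 3 crimson — 2 + 11 + 26 + 4 + 19 + 41 + 3 = 106 balls.
One more ball must push some color to its target, so 106 + 1 = 107.

107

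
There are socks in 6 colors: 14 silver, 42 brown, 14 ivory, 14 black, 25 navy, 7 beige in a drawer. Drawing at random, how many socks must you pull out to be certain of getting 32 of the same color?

Treat the 6 colors as pigeonholes.
In the worst case we take at most 31 of each color, but all 14 silver, all 14 ivory, all 14 black, all 25 navy, and all 7 beige (fewer than 31), giving 14 + 31 + 14 + 14 + 25 + 7 = 105.
One more sock then forces some color to 32, so 105 + 1 = 106.

106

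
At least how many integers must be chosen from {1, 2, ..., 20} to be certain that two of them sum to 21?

11

Partition {1, …, 20} into 10 pairs: {1,20}, {2,19}, …, {10,11}.
Choosing 10 integers — say the integers 1 through 10 — takes one from each pair and avoids the property.
Choosing 11 forces two into the same pair by pigeonhole, and those sum to 21. So 11.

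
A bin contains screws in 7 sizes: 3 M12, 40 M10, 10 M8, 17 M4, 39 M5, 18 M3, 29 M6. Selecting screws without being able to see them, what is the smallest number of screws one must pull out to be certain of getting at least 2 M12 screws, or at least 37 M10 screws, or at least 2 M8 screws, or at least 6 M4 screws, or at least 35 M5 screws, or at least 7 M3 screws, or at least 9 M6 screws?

92

The worst case stops just short of every target: 1 M12, 36 M10, 1 M8, 5 M4, 34 M5, 6 M3, 8 M6 — 1 + 36 + 1 + 5 + 34 + 6 + 8 = 91 screws.
One more screw must push some size to its target, so 91 + 1 = 92.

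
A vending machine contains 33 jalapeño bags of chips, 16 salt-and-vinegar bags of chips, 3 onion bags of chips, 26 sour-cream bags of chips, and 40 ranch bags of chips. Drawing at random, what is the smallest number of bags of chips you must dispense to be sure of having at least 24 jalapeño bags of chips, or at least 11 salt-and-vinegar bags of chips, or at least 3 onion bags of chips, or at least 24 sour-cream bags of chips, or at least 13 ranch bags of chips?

71

Each of the 5 flavors has its own threshold; avoid all of them simultaneously.
The worst case stops just short of every target: 23 jalapeño, 10 salt-and-vinegar, 2 onion, 23 sour-cream, 12 ranch — 23 + 10 + 2 + 23 + 12 = 70 bags of chips.
One more bag of chips must push some flavor to its target, so 70 + 1 = 71.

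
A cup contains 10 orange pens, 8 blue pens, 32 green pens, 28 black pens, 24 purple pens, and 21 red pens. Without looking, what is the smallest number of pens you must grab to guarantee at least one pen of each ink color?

116

The hardest ink color to obtain is blue: we could draw every other pen first — 123 − 8 = 115 pens — without a single blue one.
The next draw must be blue, so 115 + 1 = 116.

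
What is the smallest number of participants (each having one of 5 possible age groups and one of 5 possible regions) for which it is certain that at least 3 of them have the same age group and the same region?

There are 5 × 5 = 25 (age group, region) combinations acting as pigeonholes.
With 25 × 2 = 50 participants we could place exactly 2 in each, with no (age group, region) pair reaching 3.
One more forces some (age group, region) pair to hold 3, so 50 + 1 = 51.

51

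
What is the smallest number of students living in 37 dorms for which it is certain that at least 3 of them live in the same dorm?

75

There are 37 dorms acting as pigeonholes.
With 37 × 2 = 74 students we could place exactly 2 in each, with no class reaching 3.
One more forces some class to hold 3, so 74 + 1 = 75.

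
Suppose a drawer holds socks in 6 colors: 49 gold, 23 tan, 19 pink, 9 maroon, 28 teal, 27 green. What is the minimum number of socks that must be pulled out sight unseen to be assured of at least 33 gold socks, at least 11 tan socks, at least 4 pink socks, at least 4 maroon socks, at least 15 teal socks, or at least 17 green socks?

79

Each of the 6 colors has its own threshold; avoid all of them simultaneously.
The worst case stops just short of every target: 32 gold, 10 tan, 3 pink, 3 maroon, 14 teal, 16 green — 32 + 10 + 3 + 3 + 14 + 16 = 78 socks.
One more sock must push some color to its target, so 78 + 1 = 79.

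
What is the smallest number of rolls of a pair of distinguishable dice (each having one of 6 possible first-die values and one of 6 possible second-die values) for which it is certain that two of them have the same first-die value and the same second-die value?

37

There are 6 × 6 = 36 (first-die value, second-die value) combinations acting as pigeonholes.
With 36 rolls of a pair of distinguishable dice we could place one in each, avoiding any repeat.
One more forces some (first-die value, second-die value) pair to hold 2, so 36 + 1 = 37.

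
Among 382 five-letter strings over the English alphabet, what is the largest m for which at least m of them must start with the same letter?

15

There are 26 possible first letters, which serve as the pigeonholes.
If each of the 26 possible first letters held at most 14, the total would be at most 26 × 14 = 364 < 382, a contradiction.
So at least one holds ⌈382/26⌉ = 15.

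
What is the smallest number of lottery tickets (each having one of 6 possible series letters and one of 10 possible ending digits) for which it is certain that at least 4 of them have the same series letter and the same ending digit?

There are 6 × 10 = 60 (series letter, ending digit) combinations acting as pigeonholes.
With 60 × 3 = 180 lottery tickets we could place exactly 3 in each, with no (series letter, ending digit) pair reaching 4.
One more forces some (series letter, ending digit) pair to hold 4, so 180 + 1 = 181.

181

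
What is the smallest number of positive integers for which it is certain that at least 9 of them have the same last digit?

81

There are 10 possible last digits acting as pigeonholes.
With 10 × 8 = 80 positive integers we could place exactly 8 in each, with no class reaching 9.
One more forces some class to hold 9, so 80 + 1 = 81.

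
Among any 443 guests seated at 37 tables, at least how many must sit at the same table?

If each of the 37 tables held at most 11, the total would be at most 37 × 11 = 407 < 443, a contradiction.
So at least one holds ⌈443/37⌉ = 12.

12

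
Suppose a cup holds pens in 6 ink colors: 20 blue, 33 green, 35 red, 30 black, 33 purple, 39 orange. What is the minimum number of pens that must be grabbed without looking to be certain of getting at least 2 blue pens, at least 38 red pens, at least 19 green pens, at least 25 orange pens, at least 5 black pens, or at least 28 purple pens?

110

The worst case stops just short of every target: 1 blue, 18 green, all 35 red, 4 black, 27 purple, 24 orange — 1 + 18 + 35 + 4 + 27 + 24 = 109 pens.
One more pen must push some ink color to its target, so 109 + 1 = 110.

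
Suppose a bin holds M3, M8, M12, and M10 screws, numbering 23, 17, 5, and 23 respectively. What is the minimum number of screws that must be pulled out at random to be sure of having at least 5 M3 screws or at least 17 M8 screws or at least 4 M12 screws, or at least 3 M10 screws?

26

Each of the 4 sizes has its own threshold; avoid all of them simultaneously.
The worst case stops just short of every target: 4 M3, 16 M8, 3 M12, 2 M10 — 4 + 16 + 3 + 2 = 25 screws.
One more screw must push some size to its target, so 25 + 1 = 26.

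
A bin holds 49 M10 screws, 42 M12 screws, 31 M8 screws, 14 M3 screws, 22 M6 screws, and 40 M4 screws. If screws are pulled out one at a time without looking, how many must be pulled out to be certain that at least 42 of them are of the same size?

In the worst case we take at most 41 of each size, but all 31 M8, all 14 M3, all 22 M6, and all 40 M4 (fewer than 41), giving 41 + 41 + 31 + 14 + 22 + 40 = 189.
One more screw then forces some size to 42, so 189 + 1 = 190.

190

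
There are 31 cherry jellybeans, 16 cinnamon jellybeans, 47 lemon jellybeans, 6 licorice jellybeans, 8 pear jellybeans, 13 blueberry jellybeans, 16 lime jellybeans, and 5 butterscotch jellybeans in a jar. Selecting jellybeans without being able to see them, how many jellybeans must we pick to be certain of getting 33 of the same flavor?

In the worst case we take at most 32 of each flavor, but all 31 cherry, all 16 cinnamon, all 6 licorice, all 8 pear, all 13 blueberry, all 16 lime, and all 5 butterscotch (fewer than 32), giving 31 + 16 + 32 + 6 + 8 + 13 + 16 + 5 = 127.
One more jellybean then forces some flavor to 33, so 127 + 1 = 128.

128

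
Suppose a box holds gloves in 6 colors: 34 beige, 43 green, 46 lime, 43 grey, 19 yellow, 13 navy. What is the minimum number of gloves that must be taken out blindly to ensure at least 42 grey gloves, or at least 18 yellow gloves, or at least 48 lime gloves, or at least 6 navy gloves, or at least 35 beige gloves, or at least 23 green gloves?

166

The worst case stops just short of every target: 34 beige, 22 green, all 46 lime, 41 grey, 17 yellow, 5 navy — 34 + 22 + 46 + 41 + 17 + 5 = 165 gloves.
One more glove must push some color to its target, so 165 + 1 = 166.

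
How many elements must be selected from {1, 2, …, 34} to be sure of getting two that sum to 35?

18

Partition {1, …, 34} into 17 pairs: {1,34}, {2,33}, …, {17,18}.
Choosing 17 integers — say the integers 1 through 17 — takes one from each pair and avoids the property.
Choosing 18 forces two into the same pair by pigeonhole, and those sum to 35. So 18.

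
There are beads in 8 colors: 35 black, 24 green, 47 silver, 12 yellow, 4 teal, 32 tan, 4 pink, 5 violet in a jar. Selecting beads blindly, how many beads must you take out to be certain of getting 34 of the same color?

148

In the worst case we take at most 33 of each color, but all 24 green, all 12 yellow, all 4 teal, all 32 tan, all 4 pink, and all 5 violet (fewer than 33), giving 33 + 24 + 33 + 12 + 4 + 32 + 4 + 5 = 147.
One more bead then forces some color to 34, so 147 + 1 = 148.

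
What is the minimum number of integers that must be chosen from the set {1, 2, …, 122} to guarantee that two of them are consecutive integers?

62

Partition {1, …, 122} into 61 pairs: {1,2}, {3,4}, …, {121,122}.
Choosing 61 integers — say the 61 even numbers 2, 4, …, 122 — takes one from each pair and avoids the property.
Choosing 62 forces two into the same pair by pigeonhole, and those are consecutive. So 62.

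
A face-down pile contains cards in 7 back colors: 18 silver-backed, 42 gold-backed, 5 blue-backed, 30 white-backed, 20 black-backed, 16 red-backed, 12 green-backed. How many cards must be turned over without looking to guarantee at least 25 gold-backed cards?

126

To avoid gold-backed cards as long as possible, exhaust the other 6 back colors first.
The worst case draws every non-gold-backed card first: 18 + 5 + 30 + 20 + 16 + 12 = 101.
The next 25 draws are then forced to be gold-backed, giving 101 + 25 = 126.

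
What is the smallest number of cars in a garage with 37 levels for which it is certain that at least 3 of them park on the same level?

75

There are 37 levels acting as pigeonholes.
With 37 × 2 = 74 cars we could place exactly 2 in each, with no class reaching 3.
One more forces some class to hold 3, so 74 + 1 = 75.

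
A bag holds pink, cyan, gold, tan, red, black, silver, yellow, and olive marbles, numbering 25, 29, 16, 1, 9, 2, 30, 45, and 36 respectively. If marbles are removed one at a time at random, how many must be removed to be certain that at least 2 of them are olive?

159

To avoid olive marbles as long as possible, exhaust the other 8 colors first.
The worst case draws every non-olive marble first: 25 + 29 + 16 + 1 + 9 + 2 + 30 + 45 = 157.
The next 2 draws are then forced to be olive, giving 157 + 2 = 159.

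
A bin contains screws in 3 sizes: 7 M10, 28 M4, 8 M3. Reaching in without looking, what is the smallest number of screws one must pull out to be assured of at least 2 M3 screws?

The worst case draws every non-M3 screw first: 7 + 28 = 35.
The next 2 draws are then forced to be M3, giving 35 + 2 = 37.

37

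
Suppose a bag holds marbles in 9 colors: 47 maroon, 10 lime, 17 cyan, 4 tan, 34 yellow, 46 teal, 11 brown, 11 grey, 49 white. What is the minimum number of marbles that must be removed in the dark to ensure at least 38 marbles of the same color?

199

Treat the 9 colors as pigeonholes.
In the worst case we take at most 37 of each color, but all 10 lime, all 17 cyan, all 4 tan, all 34 yellow, all 11 brown, and all 11 grey (fewer than 37), giving 37 + 10 + 17 + 4 + 34 + 37 + 11 + 11 + 37 = 198.
One more marble then forces some color to 38, so 198 + 1 = 199.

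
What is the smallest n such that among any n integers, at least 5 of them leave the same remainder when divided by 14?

There are 14 residue classes modulo 14 acting as pigeonholes.
With 14 × 4 = 56 integers we could place exactly 4 in each, with no class reaching 5.
One more forces some class to hold 5, so 56 + 1 = 57.

57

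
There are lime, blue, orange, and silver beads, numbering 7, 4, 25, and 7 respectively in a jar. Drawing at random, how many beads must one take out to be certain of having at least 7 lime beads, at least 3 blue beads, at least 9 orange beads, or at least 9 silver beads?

Each of the 4 colors has its own threshold; avoid all of them simultaneously.
The worst case stops just short of every target: 6 lime, 2 blue, 8 orange, all 7 silver — 6 + 2 + 8 + 7 = 23 beads.
One more bead must push some color to its target, so 23 + 1 = 24.

24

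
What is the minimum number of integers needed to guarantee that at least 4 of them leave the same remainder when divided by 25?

There are 25 residue classes modulo 25 acting as pigeonholes.
With 25 × 3 = 75 integers we could place exactly 3 in each, with no class reaching 4.
One more forces some class to hold 4, so 75 + 1 = 76.

76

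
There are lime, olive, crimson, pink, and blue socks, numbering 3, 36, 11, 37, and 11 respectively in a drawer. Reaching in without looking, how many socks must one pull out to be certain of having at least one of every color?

The hardest color to obtain is lime: we could draw every other sock first — 98 − 3 = 95 socks — without a single lime one.
The next draw must be lime, so 95 + 1 = 96.

96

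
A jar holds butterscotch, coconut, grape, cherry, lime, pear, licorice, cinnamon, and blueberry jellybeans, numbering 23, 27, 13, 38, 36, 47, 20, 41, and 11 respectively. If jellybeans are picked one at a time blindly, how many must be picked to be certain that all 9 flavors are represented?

The hardest flavor to obtain is blueberry: we could draw every other jellybean first — 256 − 11 = 245 jellybeans — without a single blueberry one.
The next draw must be blueberry, so 245 + 1 = 246.

246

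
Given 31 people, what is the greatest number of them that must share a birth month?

3

The 31 people fall into 12 months of the year.
If each of the 12 months of the year held at most 2, the total would be at most 12 × 2 = 24 < 31, a contradiction.
So at least one holds ⌈31/12⌉ = 3.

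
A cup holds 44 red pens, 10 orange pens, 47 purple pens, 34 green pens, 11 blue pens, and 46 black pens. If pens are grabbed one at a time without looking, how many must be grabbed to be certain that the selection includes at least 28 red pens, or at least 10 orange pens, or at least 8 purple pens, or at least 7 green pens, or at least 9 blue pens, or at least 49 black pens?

104

Each of the 6 ink colors has its own threshold; avoid all of them simultaneously.
The worst case stops just short of every target: 27 red, 9 orange, 7 purple, 6 green, 8 blue, all 46 black — 27 + 9 + 7 + 6 + 8 + 46 = 103 pens.
One more pen must push some ink color to its target, so 103 + 1 = 104.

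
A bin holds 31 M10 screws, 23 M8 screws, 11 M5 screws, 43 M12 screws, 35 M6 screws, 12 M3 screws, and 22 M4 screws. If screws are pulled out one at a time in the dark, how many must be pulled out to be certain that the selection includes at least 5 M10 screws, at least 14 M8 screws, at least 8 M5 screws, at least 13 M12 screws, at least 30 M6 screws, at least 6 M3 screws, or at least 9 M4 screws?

The worst case stops just short of every target: 4 M10, 13 M8, 7 M5, 12 M12, 29 M6, 5 M3, 8 M4 — 4 + 13 + 7 + 12 + 29 + 5 + 8 = 78 screws.
One more screw must push some size to its target, so 78 + 1 = 79.

79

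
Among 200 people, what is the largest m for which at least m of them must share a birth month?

There are 12 months of the year, which serve as the pigeonholes.
If each of the 12 months of the year held at most 16, the total would be at most 12 × 16 = 192 < 200, a contradiction.
So at least one holds ⌈200/12⌉ = 17.

17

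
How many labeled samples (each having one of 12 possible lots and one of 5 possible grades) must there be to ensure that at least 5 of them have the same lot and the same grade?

There are 12 × 5 = 60 (lot, grade) combinations acting as pigeonholes.
With 60 × 4 = 240 labeled samples we could place exactly 4 in each, with no (lot, grade) pair reaching 5.
One more forces some (lot, grade) pair to hold 5, so 240 + 1 = 241.

241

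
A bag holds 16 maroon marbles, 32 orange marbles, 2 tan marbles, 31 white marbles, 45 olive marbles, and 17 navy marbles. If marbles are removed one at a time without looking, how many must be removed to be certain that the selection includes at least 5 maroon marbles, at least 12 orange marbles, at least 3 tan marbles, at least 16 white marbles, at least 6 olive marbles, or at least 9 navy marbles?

The worst case stops just short of every target: 4 maroon, 11 orange, 2 tan, 15 white, 5 olive, 8 navy — 4 + 11 + 2 + 15 + 5 + 8 = 45 marbles.
One more marble must push some color to its target, so 45 + 1 = 46.

46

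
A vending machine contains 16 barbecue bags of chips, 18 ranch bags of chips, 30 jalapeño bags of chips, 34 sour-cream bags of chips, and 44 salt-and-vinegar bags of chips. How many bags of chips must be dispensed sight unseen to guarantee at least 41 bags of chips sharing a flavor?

139

Treat the 5 flavors as pigeonholes.
In the worst case we take at most 40 of each flavor, but all 16 barbecue, all 18 ranch, all 30 jalapeño, and all 34 sour-cream (fewer than 40), giving 16 + 18 + 30 + 34 + 40 = 138.
One more bag of chips then forces some flavor to 41, so 138 + 1 = 139.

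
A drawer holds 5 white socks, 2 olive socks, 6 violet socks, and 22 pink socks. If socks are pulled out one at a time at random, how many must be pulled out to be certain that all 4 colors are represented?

34

The hardest color to obtain is olive: we could draw every other sock first — 35 − 2 = 33 socks — without a single olive one.
The next draw must be olive, so 33 + 1 = 34.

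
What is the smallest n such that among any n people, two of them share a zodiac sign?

13

There are 12 zodiac signs acting as pigeonholes.
With 12 people we could place one in each, avoiding any repeat.
One more forces some class to hold 2, so 12 + 1 = 13.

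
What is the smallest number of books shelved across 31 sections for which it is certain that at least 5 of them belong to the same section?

125

There are 31 sections acting as pigeonholes.
With 31 × 4 = 124 books we could place exactly 4 in each, with no class reaching 5.
One more forces some class to hold 5, so 124 + 1 = 125.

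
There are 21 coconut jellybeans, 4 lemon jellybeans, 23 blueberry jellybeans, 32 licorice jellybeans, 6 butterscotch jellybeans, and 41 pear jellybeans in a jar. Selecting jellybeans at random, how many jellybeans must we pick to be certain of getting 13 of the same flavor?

Treat the 6 flavors as pigeonholes.
In the worst case we take at most 12 of each flavor, but all 4 lemon and all 6 butterscotch (fewer than 12), giving 12 + 4 + 12 + 12 + 6 + 12 = 58.
One more jellybean then forces some flavor to 13, so 58 + 1 = 59.

59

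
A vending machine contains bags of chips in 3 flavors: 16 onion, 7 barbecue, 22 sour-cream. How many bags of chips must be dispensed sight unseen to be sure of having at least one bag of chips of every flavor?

The hardest flavor to obtain is barbecue: we could draw every other bag of chips first — 45 − 7 = 38 bags of chips — without a single barbecue one.
The next draw must be barbecue, so 38 + 1 = 39.

39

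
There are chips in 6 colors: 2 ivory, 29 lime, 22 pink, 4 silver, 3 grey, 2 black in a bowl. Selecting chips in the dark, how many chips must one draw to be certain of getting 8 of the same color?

In the worst case we take at most 7 of each color, but all 2 ivory, all 4 silver, all 3 grey, and all 2 black (fewer than 7), giving 2 + 7 + 7 + 4 + 3 + 2 = 25.
One more chip then forces some color to 8, so 25 + 1 = 26.

26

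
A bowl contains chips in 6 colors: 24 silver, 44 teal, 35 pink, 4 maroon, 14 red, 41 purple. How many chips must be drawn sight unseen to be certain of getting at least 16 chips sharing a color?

In the worst case we take at most 15 of each color, but all 4 maroon and all 14 red (fewer than 15), giving 15 + 15 + 15 + 4 + 14 + 15 = 78.
One more chip then forces some color to 16, so 78 + 1 = 79.

79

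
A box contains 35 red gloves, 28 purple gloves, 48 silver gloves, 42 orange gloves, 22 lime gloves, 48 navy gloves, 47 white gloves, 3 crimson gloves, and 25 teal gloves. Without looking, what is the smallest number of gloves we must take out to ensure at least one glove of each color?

296

The hardest color to obtain is crimson: we could draw every other glove first — 298 − 3 = 295 gloves — without a single crimson one.
The next draw must be crimson, so 295 + 1 = 296.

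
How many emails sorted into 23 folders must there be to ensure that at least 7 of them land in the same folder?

There are 23 folders acting as pigeonholes.
With 23 × 6 = 138 emails we could place exactly 6 in each, with no class reaching 7.
One more forces some class to hold 7, so 138 + 1 = 139.

139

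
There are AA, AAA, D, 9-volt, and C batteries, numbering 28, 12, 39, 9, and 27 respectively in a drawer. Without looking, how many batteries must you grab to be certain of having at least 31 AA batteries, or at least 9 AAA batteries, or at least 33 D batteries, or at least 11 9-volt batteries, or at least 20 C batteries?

The worst case stops just short of every target: all 28 AA, 8 AAA, 32 D, all 9 9-volt, 19 C — 28 + 8 + 32 + 9 + 19 = 96 batteries.
One more battery must push some type to its target, so 96 + 1 = 97.

97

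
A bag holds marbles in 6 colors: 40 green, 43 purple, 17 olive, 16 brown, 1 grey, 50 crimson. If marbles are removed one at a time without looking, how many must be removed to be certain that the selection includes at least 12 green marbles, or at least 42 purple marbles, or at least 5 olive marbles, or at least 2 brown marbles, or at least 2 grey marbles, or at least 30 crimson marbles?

88

The worst case stops just short of every target: 11 green, 41 purple, 4 olive, 1 brown, 1 grey, 29 crimson — 11 + 41 + 4 + 1 + 1 + 29 = 87 marbles.
One more marble must push some color to its target, so 87 + 1 = 88.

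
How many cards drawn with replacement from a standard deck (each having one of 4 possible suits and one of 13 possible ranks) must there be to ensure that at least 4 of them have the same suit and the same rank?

There are 4 × 13 = 52 (suit, rank) combinations acting as pigeonholes.
With 52 × 3 = 156 cards drawn with replacement from a standard deck we could place exactly 3 in each, with no (suit, rank) pair reaching 4.
One more forces some (suit, rank) pair to hold 4, so 156 + 1 = 157.

157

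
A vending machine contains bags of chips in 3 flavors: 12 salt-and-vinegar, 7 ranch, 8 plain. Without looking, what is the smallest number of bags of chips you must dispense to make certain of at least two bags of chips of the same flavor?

Treat the 3 flavors as pigeonholes.
The worst case takes 1 bag of chips of each flavor without reaching 2 of any: 3 × 1 = 3.
The next bag of chips must bring some flavor to 2, so 3 + 1 = 4.

4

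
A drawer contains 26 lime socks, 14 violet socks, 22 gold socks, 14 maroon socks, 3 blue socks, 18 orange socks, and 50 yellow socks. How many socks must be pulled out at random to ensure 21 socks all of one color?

110

In the worst case we take at most 20 of each color, but all 14 violet, all 14 maroon, all 3 blue, and all 18 orange (fewer than 20), giving 20 + 14 + 20 + 14 + 3 + 18 + 20 = 109.
One more sock then forces some color to 21, so 109 + 1 = 110.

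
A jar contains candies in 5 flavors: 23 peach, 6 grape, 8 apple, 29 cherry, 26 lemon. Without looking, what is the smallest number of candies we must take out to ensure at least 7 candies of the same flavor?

The worst case takes 6 candies of each flavor without reaching 7 of any: 5 × 6 = 30.
The next candy must bring some flavor to 7, so 30 + 1 = 31.

31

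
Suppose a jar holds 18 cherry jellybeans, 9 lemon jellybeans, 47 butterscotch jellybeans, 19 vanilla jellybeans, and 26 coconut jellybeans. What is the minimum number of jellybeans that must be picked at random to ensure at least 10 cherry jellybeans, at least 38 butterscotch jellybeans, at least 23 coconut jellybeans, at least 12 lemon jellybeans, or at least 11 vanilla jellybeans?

88

Each of the 5 flavors has its own threshold; avoid all of them simultaneously.
The worst case stops just short of every target: 9 cherry, all 9 lemon, 37 butterscotch, 10 vanilla, 22 coconut — 9 + 9 + 37 + 10 + 22 = 87 jellybeans.
One more jellybean must push some flavor to its target, so 87 + 1 = 88.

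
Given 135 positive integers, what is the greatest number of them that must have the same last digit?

There are 10 possible last digits, which serve as the pigeonholes.
If each of the 10 possible last digits held at most 13, the total would be at most 10 × 13 = 130 < 135, a contradiction.
So at least one holds ⌈135/10⌉ = 14.

14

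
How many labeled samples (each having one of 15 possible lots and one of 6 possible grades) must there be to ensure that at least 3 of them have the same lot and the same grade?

181

There are 15 × 6 = 90 (lot, grade) combinations acting as pigeonholes.
With 90 × 2 = 180 labeled samples we could place exactly 2 in each, with no (lot, grade) pair reaching 3.
One more forces some (lot, grade) pair to hold 3, so 180 + 1 = 181.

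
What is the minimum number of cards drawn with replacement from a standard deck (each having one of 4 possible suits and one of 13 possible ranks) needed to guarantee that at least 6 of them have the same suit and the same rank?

261

There are 4 × 13 = 52 (suit, rank) combinations acting as pigeonholes.
With 52 × 5 = 260 cards drawn with replacement from a standard deck we could place exactly 5 in each, with no (suit, rank) pair reaching 6.
One more forces some (suit, rank) pair to hold 6, so 260 + 1 = 261.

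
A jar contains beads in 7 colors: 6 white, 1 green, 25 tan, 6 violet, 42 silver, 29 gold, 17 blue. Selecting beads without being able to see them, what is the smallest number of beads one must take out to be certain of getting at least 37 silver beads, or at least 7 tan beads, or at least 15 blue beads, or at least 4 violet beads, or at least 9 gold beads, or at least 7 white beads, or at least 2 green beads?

Each of the 7 colors has its own threshold; avoid all of them simultaneously.
The worst case stops just short of every target: 6 white, 1 green, 6 tan, 3 violet, 36 silver, 8 gold, 14 blue — 6 + 1 + 6 + 3 + 36 + 8 + 14 = 74 beads.
One more bead must push some color to its target, so 74 + 1 = 75.

75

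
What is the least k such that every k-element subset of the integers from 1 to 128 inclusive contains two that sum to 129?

65

Partition {1, …, 128} into 64 pairs: {1,128}, {2,127}, …, {64,65}.
Choosing 64 integers — say the integers 1 through 64 — takes one from each pair and avoids the property.
Choosing 65 forces two into the same pair by pigeonhole, and those sum to 129. So 65.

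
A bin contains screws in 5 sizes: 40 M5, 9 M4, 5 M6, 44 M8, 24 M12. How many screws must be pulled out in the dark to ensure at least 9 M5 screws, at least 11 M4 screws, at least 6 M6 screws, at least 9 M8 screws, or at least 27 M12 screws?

55

Each of the 5 sizes has its own threshold; avoid all of them simultaneously.
The worst case stops just short of every target: 8 M5, all 9 M4, 5 M6, 8 M8, all 24 M12 — 8 + 9 + 5 + 8 + 24 = 54 screws.
One more screw must push some size to its target, so 54 + 1 = 55.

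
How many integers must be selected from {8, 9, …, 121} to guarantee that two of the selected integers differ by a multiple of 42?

43

Group the integers by remainder mod 42; there are 42 residue classes, each nonempty in this range.
Choosing one from each class (42 integers) avoids any shared remainder.
One more choice must repeat a class, so two differ by a multiple of 42. Hence 42 + 1 = 43.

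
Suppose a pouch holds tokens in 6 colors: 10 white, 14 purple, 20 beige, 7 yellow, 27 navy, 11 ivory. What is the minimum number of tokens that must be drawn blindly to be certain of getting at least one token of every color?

83

The hardest color to obtain is yellow: we could draw every other token first — 89 − 7 = 82 tokens — without a single yellow one.
The next draw must be yellow, so 82 + 1 = 83.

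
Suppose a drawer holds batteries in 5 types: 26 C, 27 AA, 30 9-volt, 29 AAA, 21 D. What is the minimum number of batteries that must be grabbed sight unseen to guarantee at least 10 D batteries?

The worst case draws every non-D battery first: 26 + 27 + 30 + 29 = 112.
The next 10 draws are then forced to be D, giving 112 + 10 = 122.

122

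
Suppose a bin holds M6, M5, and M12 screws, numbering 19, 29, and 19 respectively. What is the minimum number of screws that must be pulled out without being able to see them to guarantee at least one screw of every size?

49

The hardest size to obtain is M6: we could draw every other screw first — 67 − 19 = 48 screws — without a single M6 one.
The next draw must be M6, so 48 + 1 = 49.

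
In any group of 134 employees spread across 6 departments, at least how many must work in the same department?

23

If each of the 6 departments held at most 22, the total would be at most 6 × 22 = 132 < 134, a contradiction.
So at least one holds ⌈134/6⌉ = 23.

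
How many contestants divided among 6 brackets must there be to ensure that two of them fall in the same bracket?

There are 6 brackets acting as pigeonholes.
With 6 contestants we could place one in each, avoiding any repeat.
One more forces some class to hold 2, so 6 + 1 = 7.

7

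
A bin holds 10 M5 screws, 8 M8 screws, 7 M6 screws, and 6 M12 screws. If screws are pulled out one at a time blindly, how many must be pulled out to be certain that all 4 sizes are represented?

The hardest size to obtain is M12: we could draw every other screw first — 31 − 6 = 25 screws — without a single M12 one.
The next draw must be M12, so 25 + 1 = 26.

26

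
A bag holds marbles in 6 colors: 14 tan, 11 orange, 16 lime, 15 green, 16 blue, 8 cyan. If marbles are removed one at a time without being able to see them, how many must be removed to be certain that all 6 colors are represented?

The hardest color to obtain is cyan: we could draw every other marble first — 80 − 8 = 72 marbles — without a single cyan one.
The next draw must be cyan, so 72 + 1 = 73.

73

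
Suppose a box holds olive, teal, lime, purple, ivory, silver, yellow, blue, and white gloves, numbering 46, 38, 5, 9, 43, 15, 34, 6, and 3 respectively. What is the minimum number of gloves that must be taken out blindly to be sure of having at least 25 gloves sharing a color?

In the worst case we take at most 24 of each color, but all 5 lime, all 9 purple, all 15 silver, all 6 blue, and all 3 white (fewer than 24), giving 24 + 24 + 5 + 9 + 24 + 15 + 24 + 6 + 3 = 134.
One more glove then forces some color to 25, so 134 + 1 = 135.

135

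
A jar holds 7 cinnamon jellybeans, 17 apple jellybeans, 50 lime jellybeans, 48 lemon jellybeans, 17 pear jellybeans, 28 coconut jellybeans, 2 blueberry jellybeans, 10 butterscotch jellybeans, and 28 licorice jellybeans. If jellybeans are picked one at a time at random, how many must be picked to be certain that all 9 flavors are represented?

The hardest flavor to obtain is blueberry: we could draw every other jellybean first — 207 − 2 = 205 jellybeans — without a single blueberry one.
The next draw must be blueberry, so 205 + 1 = 206.

206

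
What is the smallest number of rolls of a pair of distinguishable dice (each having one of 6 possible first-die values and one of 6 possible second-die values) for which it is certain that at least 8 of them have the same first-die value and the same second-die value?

253

There are 6 × 6 = 36 (first-die value, second-die value) combinations acting as pigeonholes.
With 36 × 7 = 252 rolls of a pair of distinguishable dice we could place exactly 7 in each, with no (first-die value, second-die value) pair reaching 8.
One more forces some (first-die value, second-die value) pair to hold 8, so 252 + 1 = 253.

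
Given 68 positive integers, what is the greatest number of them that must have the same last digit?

7

There are 10 possible last digits, which serve as the pigeonholes.
If each of the 10 possible last digits held at most 6, the total would be at most 10 × 6 = 60 < 68, a contradiction.
So at least one holds ⌈68/10⌉ = 7.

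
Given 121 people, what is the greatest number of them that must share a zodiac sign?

11

There are 12 zodiac signs, which serve as the pigeonholes.
If each of the 12 zodiac signs held at most 10, the total would be at most 12 × 10 = 120 < 121, a contradiction.
So at least one holds ⌈121/12⌉ = 11.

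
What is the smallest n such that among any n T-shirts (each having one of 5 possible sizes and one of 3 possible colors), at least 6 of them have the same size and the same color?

76

There are 5 × 3 = 15 (size, color) combinations acting as pigeonholes.
With 15 × 5 = 75 T-shirts we could place exactly 5 in each, with no (size, color) pair reaching 6.
One more forces some (size, color) pair to hold 6, so 75 + 1 = 76.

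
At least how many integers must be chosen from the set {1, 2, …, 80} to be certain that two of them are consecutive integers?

Partition {1, …, 80} into 40 pairs: {1,2}, {3,4}, …, {79,80}.
Choosing 40 integers — say the 40 even numbers 2, 4, …, 80 — takes one from each pair and avoids the property.
Choosing 41 forces two into the same pair by pigeonhole, and those are consecutive. So 41.

41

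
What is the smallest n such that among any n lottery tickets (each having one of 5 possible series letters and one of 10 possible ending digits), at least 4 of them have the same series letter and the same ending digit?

151

There are 5 × 10 = 50 (series letter, ending digit) combinations acting as pigeonholes.
With 50 × 3 = 150 lottery tickets we could place exactly 3 in each, with no (series letter, ending digit) pair reaching 4.
One more forces some (series letter, ending digit) pair to hold 4, so 150 + 1 = 151.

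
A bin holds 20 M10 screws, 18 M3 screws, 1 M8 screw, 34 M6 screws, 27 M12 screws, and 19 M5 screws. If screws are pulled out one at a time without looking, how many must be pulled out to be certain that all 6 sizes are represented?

119

The hardest size to obtain is M8: we could draw every other screw first — 119 − 1 = 118 screws — without a single M8 one.
The next draw must be M8, so 118 + 1 = 119.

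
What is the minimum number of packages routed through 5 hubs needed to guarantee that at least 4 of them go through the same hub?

There are 5 hubs acting as pigeonholes.
With 5 × 3 = 15 packages we could place exactly 3 in each, with no class reaching 4.
One more forces some class to hold 4, so 15 + 1 = 16.

16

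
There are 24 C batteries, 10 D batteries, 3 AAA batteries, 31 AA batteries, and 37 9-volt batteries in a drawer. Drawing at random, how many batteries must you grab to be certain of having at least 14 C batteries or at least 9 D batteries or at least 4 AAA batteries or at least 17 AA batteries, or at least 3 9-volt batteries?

43

The worst case stops just short of every target: 13 C, 8 D, 3 AAA, 16 AA, 2 9-volt — 13 + 8 + 3 + 16 + 2 = 42 batteries.
One more battery must push some type to its target, so 42 + 1 = 43.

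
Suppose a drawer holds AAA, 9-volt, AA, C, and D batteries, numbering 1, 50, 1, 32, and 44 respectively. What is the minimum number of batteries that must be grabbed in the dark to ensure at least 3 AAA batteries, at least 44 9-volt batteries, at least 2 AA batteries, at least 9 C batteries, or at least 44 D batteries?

97

Each of the 5 types has its own threshold; avoid all of them simultaneously.
The worst case stops just short of every target: all 1 AAA, 43 9-volt, 1 AA, 8 C, 43 D — 1 + 43 + 1 + 8 + 43 = 96 batteries.
One more battery must push some type to its target, so 96 + 1 = 97.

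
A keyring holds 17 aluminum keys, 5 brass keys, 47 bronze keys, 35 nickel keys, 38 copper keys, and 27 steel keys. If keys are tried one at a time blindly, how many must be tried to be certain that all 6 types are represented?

165

The hardest type to obtain is brass: we could draw every other key first — 169 − 5 = 164 keys — without a single brass one.
The next draw must be brass, so 164 + 1 = 165.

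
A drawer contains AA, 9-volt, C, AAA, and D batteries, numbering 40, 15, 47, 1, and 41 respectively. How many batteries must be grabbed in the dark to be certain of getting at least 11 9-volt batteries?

140

The worst case draws every non-9-volt battery first: 40 + 47 + 1 + 41 = 129.
The next 11 draws are then forced to be 9-volt, giving 129 + 11 = 140.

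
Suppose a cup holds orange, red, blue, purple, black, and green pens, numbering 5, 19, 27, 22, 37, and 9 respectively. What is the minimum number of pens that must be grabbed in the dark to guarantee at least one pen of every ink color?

115

The hardest ink color to obtain is orange: we could draw every other pen first — 119 − 5 = 114 pens — without a single orange one.
The next draw must be orange, so 114 + 1 = 115.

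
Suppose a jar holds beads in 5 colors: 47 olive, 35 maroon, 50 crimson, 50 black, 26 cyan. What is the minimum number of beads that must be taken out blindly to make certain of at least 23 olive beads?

184

The worst case draws every non-olive bead first: 35 + 50 + 50 + 26 = 161.
The next 23 draws are then forced to be olive, giving 161 + 23 = 184.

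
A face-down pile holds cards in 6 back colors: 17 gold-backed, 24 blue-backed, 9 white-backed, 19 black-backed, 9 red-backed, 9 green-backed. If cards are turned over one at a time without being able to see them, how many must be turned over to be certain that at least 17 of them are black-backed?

85

The worst case draws every non-black-backed card first: 17 + 24 + 9 + 9 + 9 = 68.
The next 17 draws are then forced to be black-backed, giving 68 + 17 = 85.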